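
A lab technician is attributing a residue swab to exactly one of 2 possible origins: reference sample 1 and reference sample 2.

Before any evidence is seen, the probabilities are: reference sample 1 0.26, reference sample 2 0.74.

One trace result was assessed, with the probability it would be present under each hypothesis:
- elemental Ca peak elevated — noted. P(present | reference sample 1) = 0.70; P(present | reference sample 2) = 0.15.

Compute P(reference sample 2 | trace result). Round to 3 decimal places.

0.379

By Bayes' rule, the unnormalized weight for each hypothesis is prior × likelihood:
  reference sample 1: 0.26 × 0.70 = 0.182
  reference sample 2: 0.74 × 0.15 = 0.111
Marginal likelihood of the evidence = 0.293.
P(reference sample 2 | evidence) = 0.111 / 0.293 ≈ 0.379.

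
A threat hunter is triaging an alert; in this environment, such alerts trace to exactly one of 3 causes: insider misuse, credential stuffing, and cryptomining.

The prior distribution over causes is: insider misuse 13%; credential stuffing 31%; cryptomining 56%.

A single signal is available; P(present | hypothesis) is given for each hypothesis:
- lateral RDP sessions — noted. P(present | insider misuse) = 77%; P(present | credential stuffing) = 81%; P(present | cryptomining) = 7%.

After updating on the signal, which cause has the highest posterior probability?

credential stuffing

For each hypothesis, the unnormalized posterior weight is prior × likelihood:
  insider misuse: 0.13 × 0.77 = 0.1001
  credential stuffing: 0.31 × 0.81 = 0.2511
  cryptomining: 0.56 × 0.07 = 0.0392
The unnormalized weights sum to 0.3904.
P(insider misuse | evidence) ≈ 0.1001 / 0.3904 ≈ 0.256
P(credential stuffing | evidence) ≈ 0.2511 / 0.3904 ≈ 0.643
P(cryptomining | evidence) ≈ 0.0392 / 0.3904 ≈ 0.100
The largest is 0.643, so credential stuffing is most probable.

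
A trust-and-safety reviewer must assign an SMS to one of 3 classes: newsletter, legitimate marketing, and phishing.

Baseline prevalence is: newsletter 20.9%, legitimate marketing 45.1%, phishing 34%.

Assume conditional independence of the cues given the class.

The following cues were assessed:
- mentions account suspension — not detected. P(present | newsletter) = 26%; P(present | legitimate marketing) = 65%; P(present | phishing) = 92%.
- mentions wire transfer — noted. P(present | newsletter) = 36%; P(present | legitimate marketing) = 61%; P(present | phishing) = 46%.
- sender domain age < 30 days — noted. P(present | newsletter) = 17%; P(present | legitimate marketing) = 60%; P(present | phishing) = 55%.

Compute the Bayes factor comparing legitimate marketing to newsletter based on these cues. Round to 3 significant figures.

Take the product of per-cue likelihoods under each hypothesis (using 1 − P(present | H) for each absent cue), then divide.
  legitimate marketing: (1 − 0.65) × 0.61 × 0.60 = 0.1281
  newsletter: (1 − 0.26) × 0.36 × 0.17 = 0.045288
Bayes factor = 0.1281 / 0.045288 ≈ 2.83

2.83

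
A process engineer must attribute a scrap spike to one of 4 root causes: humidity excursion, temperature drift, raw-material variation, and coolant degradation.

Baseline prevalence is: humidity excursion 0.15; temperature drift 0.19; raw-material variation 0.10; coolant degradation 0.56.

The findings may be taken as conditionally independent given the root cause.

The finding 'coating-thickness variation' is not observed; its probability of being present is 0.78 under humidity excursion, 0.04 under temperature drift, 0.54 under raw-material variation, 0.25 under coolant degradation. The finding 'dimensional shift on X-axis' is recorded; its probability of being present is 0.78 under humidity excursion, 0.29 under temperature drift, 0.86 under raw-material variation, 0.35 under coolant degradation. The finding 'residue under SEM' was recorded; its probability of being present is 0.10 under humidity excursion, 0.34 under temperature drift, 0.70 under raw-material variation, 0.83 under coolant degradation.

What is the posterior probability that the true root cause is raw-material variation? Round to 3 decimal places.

0.163

Multiply each prior by the joint likelihood of the evidence pattern (using 1 − P(present | H) for each absent finding):
  humidity excursion: 0.15 × (1 − 0.78) × 0.78 × 0.10 = 0.002574
  temperature drift: 0.19 × (1 − 0.04) × 0.29 × 0.34 = 0.017985
  raw-material variation: 0.10 × (1 − 0.54) × 0.86 × 0.70 = 0.027692
  coolant degradation: 0.56 × (1 − 0.25) × 0.35 × 0.83 = 0.12201
The unnormalized weights sum to 0.17026.
P(raw-material variation | evidence) = 0.027692 / 0.17026 ≈ 0.163.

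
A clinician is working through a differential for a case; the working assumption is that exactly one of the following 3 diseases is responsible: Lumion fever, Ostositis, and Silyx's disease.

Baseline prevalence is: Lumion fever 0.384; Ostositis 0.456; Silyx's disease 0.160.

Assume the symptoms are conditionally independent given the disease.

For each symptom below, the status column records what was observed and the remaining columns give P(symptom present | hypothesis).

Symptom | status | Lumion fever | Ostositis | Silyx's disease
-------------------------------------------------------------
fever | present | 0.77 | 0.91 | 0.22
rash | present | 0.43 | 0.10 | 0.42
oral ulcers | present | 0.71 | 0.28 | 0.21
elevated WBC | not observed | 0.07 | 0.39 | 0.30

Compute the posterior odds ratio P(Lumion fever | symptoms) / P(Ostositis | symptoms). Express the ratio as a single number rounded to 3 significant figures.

Posterior odds equal prior odds times the likelihood ratio; only the two competing hypotheses matter (using 1 − P(present | H) for each absent symptom).
  Lumion fever: 0.384 × 0.77 × 0.43 × 0.71 × (1 − 0.07) = 0.083952
  Ostositis: 0.456 × 0.91 × 0.10 × 0.28 × (1 − 0.39) = 0.0070875
Posterior odds = 0.083952 / 0.0070875 ≈ 11.8.

11.8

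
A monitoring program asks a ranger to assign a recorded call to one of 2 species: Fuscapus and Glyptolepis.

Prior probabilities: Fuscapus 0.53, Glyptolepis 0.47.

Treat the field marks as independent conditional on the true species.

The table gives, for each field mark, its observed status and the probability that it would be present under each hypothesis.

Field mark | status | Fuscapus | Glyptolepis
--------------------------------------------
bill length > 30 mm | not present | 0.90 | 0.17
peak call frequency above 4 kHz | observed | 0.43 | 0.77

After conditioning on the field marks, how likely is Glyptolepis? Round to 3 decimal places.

0.929

For each hypothesis, the unnormalized posterior weight is prior × product of the field mark likelihoods (using 1 − P(present | H) for each absent field mark):
  Fuscapus: 0.53 × (1 − 0.90) × 0.43 = 0.02279
  Glyptolepis: 0.47 × (1 − 0.17) × 0.77 = 0.30038
The unnormalized weights sum to 0.32317.
P(Glyptolepis | evidence) = 0.30038 / 0.32317 ≈ 0.929.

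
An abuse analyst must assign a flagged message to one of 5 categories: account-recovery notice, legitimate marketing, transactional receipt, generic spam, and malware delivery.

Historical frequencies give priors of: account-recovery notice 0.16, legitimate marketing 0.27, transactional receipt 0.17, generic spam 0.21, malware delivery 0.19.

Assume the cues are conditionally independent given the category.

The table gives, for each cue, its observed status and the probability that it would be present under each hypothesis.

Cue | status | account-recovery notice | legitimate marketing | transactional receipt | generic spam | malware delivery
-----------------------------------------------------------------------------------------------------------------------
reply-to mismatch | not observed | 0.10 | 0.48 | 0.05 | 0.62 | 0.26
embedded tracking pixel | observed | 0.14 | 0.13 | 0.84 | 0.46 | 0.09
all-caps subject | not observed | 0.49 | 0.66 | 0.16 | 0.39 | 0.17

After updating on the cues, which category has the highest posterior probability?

transactional receipt

Multiply each prior by the joint likelihood of the cue pattern (using 1 − P(present | H) for each absent cue):
  account-recovery notice: 0.16 × (1 − 0.10) × 0.14 × (1 − 0.49) = 0.010282
  legitimate marketing: 0.27 × (1 − 0.48) × 0.13 × (1 − 0.66) = 0.0062057
  transactional receipt: 0.17 × (1 − 0.05) × 0.84 × (1 − 0.16) = 0.11395
  generic spam: 0.21 × (1 − 0.62) × 0.46 × (1 − 0.39) = 0.022392
  malware delivery: 0.19 × (1 − 0.26) × 0.09 × (1 − 0.17) = 0.010503
Marginal likelihood of the evidence = 0.16334.
P(account-recovery notice | evidence) ≈ 0.010282 / 0.16334 ≈ 0.063
P(legitimate marketing | evidence) ≈ 0.0062057 / 0.16334 ≈ 0.038
P(transactional receipt | evidence) ≈ 0.11395 / 0.16334 ≈ 0.698
P(generic spam | evidence) ≈ 0.022392 / 0.16334 ≈ 0.137
P(malware delivery | evidence) ≈ 0.010503 / 0.16334 ≈ 0.064
The largest is 0.698, so transactional receipt is most probable.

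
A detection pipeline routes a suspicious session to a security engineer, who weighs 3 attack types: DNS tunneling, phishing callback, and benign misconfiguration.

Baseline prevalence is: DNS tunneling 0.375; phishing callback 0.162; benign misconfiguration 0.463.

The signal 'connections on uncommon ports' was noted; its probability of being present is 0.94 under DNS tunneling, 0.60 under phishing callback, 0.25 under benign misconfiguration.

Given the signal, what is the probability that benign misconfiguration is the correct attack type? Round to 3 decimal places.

0.205

For each hypothesis, the unnormalized posterior weight is prior × likelihood:
  DNS tunneling: 0.375 × 0.94 = 0.3525
  phishing callback: 0.162 × 0.60 = 0.0972
  benign misconfiguration: 0.463 × 0.25 = 0.11575
Normalizing constant Z = 0.3525 + 0.0972 + 0.11575 = 0.56545.
P(benign misconfiguration | evidence) = 0.11575 / 0.56545 ≈ 0.205.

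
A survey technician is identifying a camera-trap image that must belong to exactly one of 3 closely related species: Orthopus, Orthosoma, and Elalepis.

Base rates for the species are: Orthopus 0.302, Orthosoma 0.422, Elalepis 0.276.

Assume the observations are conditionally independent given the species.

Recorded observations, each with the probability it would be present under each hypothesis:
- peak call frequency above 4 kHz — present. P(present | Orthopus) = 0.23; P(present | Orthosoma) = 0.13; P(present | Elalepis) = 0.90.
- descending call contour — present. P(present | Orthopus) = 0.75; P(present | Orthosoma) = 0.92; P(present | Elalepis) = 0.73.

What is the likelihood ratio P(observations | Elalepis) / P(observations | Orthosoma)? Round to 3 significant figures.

Take the product of per-observation likelihoods under each hypothesis, then divide.
  Elalepis: 0.90 × 0.73 = 0.657
  Orthosoma: 0.13 × 0.92 = 0.1196
Bayes factor = 0.657 / 0.1196 ≈ 5.49

5.49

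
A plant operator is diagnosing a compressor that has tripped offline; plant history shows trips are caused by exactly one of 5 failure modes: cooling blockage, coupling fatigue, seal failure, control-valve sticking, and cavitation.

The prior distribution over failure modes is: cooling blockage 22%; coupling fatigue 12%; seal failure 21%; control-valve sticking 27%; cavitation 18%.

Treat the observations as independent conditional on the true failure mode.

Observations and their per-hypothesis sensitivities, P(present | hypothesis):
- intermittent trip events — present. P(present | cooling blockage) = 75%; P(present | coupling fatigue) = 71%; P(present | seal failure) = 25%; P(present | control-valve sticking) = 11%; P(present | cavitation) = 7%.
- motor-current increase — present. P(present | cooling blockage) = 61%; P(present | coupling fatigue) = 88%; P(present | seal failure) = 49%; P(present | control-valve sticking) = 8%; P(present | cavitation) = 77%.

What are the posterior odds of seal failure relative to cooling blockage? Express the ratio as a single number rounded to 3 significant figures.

0.256

The normalizing constant cancels in an odds ratio, so compute prior × likelihood for the two hypotheses only:
  seal failure: 0.21 × 0.25 × 0.49 = 0.025725
  cooling blockage: 0.22 × 0.75 × 0.61 = 0.10065
Posterior odds = 0.025725 / 0.10065 ≈ 0.256.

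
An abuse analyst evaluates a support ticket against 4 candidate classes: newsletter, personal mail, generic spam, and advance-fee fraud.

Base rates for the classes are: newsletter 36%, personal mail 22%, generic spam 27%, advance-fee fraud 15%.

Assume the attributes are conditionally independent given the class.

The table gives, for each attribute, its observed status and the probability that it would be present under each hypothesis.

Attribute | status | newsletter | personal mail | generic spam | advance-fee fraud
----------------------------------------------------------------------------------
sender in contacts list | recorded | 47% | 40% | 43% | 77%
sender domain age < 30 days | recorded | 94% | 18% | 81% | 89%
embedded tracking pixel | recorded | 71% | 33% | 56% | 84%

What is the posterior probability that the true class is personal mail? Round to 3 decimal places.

By Bayes' rule with conditional independence, the unnormalized weight for each hypothesis is prior × ∏ likelihoods:
  newsletter: 0.36 × 0.47 × 0.94 × 0.71 = 0.11292
  personal mail: 0.22 × 0.40 × 0.18 × 0.33 = 0.0052272
  generic spam: 0.27 × 0.43 × 0.81 × 0.56 = 0.052663
  advance-fee fraud: 0.15 × 0.77 × 0.89 × 0.84 = 0.086348
Normalizing constant Z = 0.11292 + 0.0052272 + 0.052663 + 0.086348 = 0.25716.
P(personal mail | evidence) = 0.0052272 / 0.25716 ≈ 0.020.

0.020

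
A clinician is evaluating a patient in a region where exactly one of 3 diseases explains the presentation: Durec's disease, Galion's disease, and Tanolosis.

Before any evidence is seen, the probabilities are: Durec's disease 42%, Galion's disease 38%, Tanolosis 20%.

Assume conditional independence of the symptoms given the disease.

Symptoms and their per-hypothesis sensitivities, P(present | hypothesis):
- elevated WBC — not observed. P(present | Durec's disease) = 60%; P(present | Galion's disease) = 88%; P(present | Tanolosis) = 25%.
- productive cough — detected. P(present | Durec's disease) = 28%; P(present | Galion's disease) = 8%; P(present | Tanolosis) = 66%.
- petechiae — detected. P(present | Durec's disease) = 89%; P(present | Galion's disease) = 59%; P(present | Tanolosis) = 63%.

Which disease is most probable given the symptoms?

Tanolosis

Multiply each prior by the joint likelihood of the symptom pattern (using 1 − P(present | H) for each absent symptom):
  Durec's disease: 0.42 × (1 − 0.60) × 0.28 × 0.89 = 0.041866
  Galion's disease: 0.38 × (1 − 0.88) × 0.08 × 0.59 = 0.0021523
  Tanolosis: 0.20 × (1 − 0.25) × 0.66 × 0.63 = 0.06237
Normalizing constant Z = 0.041866 + 0.0021523 + 0.06237 = 0.10639.
P(Durec's disease | evidence) ≈ 0.041866 / 0.10639 ≈ 0.394
P(Galion's disease | evidence) ≈ 0.0021523 / 0.10639 ≈ 0.020
P(Tanolosis | evidence) ≈ 0.06237 / 0.10639 ≈ 0.586
The largest is 0.586, so Tanolosis is most probable.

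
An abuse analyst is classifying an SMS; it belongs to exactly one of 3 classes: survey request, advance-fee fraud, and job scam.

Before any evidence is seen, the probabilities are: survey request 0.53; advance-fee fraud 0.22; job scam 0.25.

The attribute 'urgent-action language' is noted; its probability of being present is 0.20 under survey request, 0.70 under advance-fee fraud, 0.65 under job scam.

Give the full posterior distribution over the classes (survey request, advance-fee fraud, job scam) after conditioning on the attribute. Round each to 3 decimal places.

By Bayes' rule, the unnormalized weight for each hypothesis is prior × likelihood:
  survey request: 0.53 × 0.20 = 0.106
  advance-fee fraud: 0.22 × 0.70 = 0.154
  job scam: 0.25 × 0.65 = 0.1625
Normalizing constant Z = 0.106 + 0.154 + 0.1625 = 0.4225.
P(survey request | evidence) = 0.106 / 0.4225 ≈ 0.251
P(advance-fee fraud | evidence) = 0.154 / 0.4225 ≈ 0.364
P(job scam | evidence) = 0.1625 / 0.4225 ≈ 0.385

0.251, 0.364, 0.385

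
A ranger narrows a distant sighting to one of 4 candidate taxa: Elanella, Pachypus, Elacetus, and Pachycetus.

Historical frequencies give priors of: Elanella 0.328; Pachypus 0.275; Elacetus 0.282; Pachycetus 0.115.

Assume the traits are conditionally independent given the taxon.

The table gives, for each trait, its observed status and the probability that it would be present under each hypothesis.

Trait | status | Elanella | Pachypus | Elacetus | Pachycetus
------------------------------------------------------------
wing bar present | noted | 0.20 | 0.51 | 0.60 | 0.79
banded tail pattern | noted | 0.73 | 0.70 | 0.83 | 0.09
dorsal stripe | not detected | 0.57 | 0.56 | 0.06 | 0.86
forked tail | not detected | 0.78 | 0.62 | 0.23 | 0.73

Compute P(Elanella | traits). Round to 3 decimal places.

0.037

For each hypothesis, the unnormalized posterior weight is prior × product of the trait likelihoods (using 1 − P(present | H) for each absent trait):
  Elanella: 0.328 × 0.20 × 0.73 × (1 − 0.57) × (1 − 0.78) = 0.0045302
  Pachypus: 0.275 × 0.51 × 0.70 × (1 − 0.56) × (1 − 0.62) = 0.016415
  Elacetus: 0.282 × 0.60 × 0.83 × (1 − 0.06) × (1 − 0.23) = 0.10165
  Pachycetus: 0.115 × 0.79 × 0.09 × (1 − 0.86) × (1 − 0.73) = 0.00030907
Marginal likelihood of the evidence = 0.1229.
P(Elanella | evidence) = 0.0045302 / 0.1229 ≈ 0.037.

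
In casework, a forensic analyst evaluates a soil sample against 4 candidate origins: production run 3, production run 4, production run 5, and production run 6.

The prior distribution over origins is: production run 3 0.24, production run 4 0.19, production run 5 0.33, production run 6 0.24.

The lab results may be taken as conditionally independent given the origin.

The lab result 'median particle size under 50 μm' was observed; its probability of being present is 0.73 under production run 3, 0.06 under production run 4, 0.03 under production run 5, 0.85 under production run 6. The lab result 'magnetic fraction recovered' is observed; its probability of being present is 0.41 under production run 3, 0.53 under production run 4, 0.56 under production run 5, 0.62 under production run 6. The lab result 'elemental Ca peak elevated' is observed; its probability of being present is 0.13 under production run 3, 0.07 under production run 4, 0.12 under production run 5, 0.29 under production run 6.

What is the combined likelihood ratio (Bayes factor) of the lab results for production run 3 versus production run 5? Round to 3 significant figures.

19.3

Joint likelihood of the lab result pattern under each hypothesis:
  production run 3: 0.73 × 0.41 × 0.13 = 0.038909
  production run 5: 0.03 × 0.56 × 0.12 = 0.002016
Bayes factor = 0.038909 / 0.002016 ≈ 19.3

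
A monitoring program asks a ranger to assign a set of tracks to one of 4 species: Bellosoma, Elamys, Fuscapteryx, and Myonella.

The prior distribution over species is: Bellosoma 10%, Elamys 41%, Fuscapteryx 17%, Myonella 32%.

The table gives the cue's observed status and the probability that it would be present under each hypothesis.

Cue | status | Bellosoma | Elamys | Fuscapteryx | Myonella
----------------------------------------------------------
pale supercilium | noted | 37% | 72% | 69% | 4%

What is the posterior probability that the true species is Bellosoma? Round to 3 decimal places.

Multiply each prior by the likelihood of the cue:
  Bellosoma: 0.10 × 0.37 = 0.037
  Elamys: 0.41 × 0.72 = 0.2952
  Fuscapteryx: 0.17 × 0.69 = 0.1173
  Myonella: 0.32 × 0.04 = 0.0128
The unnormalized weights sum to 0.4623.
P(Bellosoma | evidence) = 0.037 / 0.4623 ≈ 0.080.

0.080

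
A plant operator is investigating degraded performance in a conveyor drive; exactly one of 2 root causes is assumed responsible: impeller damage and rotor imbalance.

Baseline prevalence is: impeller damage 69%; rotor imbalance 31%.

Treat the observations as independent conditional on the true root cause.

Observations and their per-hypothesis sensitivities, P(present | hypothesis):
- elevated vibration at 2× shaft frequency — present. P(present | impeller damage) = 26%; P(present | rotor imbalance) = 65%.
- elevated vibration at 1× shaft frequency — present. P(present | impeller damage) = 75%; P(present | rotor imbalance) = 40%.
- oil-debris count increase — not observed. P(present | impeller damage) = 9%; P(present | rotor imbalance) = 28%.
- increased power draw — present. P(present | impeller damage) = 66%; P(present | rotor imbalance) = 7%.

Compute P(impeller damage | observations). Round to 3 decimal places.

0.952

For each hypothesis, the unnormalized posterior weight is prior × product of the observation likelihoods (using 1 − P(present | H) for each absent observation):
  impeller damage: 0.69 × 0.26 × 0.75 × (1 − 0.09) × 0.66 = 0.080811
  rotor imbalance: 0.31 × 0.65 × 0.40 × (1 − 0.28) × 0.07 = 0.0040622
The unnormalized weights sum to 0.084873.
P(impeller damage | evidence) = 0.080811 / 0.084873 ≈ 0.952.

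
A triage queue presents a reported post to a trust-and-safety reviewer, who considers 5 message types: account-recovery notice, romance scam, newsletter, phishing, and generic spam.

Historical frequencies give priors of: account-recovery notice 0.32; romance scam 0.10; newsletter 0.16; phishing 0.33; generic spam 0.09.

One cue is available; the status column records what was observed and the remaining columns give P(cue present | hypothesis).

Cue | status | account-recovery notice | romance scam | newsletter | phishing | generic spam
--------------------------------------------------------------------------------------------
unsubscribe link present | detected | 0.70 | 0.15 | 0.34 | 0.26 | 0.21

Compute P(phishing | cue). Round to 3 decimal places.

0.216

By Bayes' rule, the unnormalized weight for each hypothesis is prior × likelihood:
  account-recovery notice: 0.32 × 0.70 = 0.224
  romance scam: 0.10 × 0.15 = 0.015
  newsletter: 0.16 × 0.34 = 0.0544
  phishing: 0.33 × 0.26 = 0.0858
  generic spam: 0.09 × 0.21 = 0.0189
Normalizing constant Z = 0.224 + 0.015 + 0.0544 + 0.0858 + 0.0189 = 0.3981.
P(phishing | evidence) = 0.0858 / 0.3981 ≈ 0.216.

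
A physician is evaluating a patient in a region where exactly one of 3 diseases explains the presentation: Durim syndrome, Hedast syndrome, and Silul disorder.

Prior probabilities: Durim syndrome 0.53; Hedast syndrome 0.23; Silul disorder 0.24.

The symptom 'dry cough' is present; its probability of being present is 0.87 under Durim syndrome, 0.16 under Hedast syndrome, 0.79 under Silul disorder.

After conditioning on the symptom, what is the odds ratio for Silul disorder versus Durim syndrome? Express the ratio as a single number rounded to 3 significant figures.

0.411

Unnormalized posterior weight (prior times the symptom likelihood) for each of the two hypotheses:
  Silul disorder: 0.24 × 0.79 = 0.1896
  Durim syndrome: 0.53 × 0.87 = 0.4611
Posterior odds = 0.1896 / 0.4611 ≈ 0.411.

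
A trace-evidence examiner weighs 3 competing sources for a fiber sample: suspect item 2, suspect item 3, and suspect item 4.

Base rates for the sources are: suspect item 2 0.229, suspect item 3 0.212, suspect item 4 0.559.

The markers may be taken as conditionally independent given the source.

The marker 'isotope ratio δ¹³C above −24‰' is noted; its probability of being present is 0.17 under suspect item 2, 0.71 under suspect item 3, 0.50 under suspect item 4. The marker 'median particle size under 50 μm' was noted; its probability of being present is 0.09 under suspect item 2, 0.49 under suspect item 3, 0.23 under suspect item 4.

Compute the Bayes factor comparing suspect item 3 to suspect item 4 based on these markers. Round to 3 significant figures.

3.03

The Bayes factor is the ratio of the joint likelihoods of the marker pattern under the two hypotheses.
  suspect item 3: 0.71 × 0.49 = 0.3479
  suspect item 4: 0.50 × 0.23 = 0.115
Bayes factor = 0.3479 / 0.115 ≈ 3.03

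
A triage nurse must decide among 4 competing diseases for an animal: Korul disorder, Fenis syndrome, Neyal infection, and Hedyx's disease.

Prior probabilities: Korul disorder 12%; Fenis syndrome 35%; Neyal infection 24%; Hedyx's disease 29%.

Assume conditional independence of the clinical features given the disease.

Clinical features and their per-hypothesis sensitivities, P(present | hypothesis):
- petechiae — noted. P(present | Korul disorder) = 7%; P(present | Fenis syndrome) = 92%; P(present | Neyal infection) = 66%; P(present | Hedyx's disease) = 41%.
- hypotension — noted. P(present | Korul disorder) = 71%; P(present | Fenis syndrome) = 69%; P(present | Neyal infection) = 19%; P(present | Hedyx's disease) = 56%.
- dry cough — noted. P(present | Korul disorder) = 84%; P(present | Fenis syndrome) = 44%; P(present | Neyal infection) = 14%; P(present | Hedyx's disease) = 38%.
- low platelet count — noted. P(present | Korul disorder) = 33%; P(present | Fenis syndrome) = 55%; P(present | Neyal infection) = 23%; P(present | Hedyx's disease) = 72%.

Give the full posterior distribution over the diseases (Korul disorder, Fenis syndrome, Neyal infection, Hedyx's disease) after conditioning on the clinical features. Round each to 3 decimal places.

By Bayes' rule with conditional independence, the unnormalized weight for each hypothesis is prior × ∏ likelihoods:
  Korul disorder: 0.12 × 0.07 × 0.71 × 0.84 × 0.33 = 0.0016532
  Fenis syndrome: 0.35 × 0.92 × 0.69 × 0.44 × 0.55 = 0.053768
  Neyal infection: 0.24 × 0.66 × 0.19 × 0.14 × 0.23 = 0.00096909
  Hedyx's disease: 0.29 × 0.41 × 0.56 × 0.38 × 0.72 = 0.018217
The unnormalized weights sum to 0.074607.
P(Korul disorder | evidence) = 0.0016532 / 0.074607 ≈ 0.022
P(Fenis syndrome | evidence) = 0.053768 / 0.074607 ≈ 0.721
P(Neyal infection | evidence) = 0.00096909 / 0.074607 ≈ 0.013
P(Hedyx's disease | evidence) = 0.018217 / 0.074607 ≈ 0.244

0.022, 0.721, 0.013, 0.244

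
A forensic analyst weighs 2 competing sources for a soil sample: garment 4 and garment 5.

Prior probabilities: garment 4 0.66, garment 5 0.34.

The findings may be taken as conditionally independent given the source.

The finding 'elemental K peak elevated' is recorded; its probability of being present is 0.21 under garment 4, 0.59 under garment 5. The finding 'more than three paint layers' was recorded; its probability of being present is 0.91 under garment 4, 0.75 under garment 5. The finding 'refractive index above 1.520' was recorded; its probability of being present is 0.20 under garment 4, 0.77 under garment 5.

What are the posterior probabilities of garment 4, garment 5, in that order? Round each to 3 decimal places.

0.179, 0.821

For each hypothesis, the unnormalized posterior weight is prior × product of the finding likelihoods:
  garment 4: 0.66 × 0.21 × 0.91 × 0.20 = 0.025225
  garment 5: 0.34 × 0.59 × 0.75 × 0.77 = 0.11585
The unnormalized weights sum to 0.14107.
P(garment 4 | evidence) = 0.025225 / 0.14107 ≈ 0.179
P(garment 5 | evidence) = 0.11585 / 0.14107 ≈ 0.821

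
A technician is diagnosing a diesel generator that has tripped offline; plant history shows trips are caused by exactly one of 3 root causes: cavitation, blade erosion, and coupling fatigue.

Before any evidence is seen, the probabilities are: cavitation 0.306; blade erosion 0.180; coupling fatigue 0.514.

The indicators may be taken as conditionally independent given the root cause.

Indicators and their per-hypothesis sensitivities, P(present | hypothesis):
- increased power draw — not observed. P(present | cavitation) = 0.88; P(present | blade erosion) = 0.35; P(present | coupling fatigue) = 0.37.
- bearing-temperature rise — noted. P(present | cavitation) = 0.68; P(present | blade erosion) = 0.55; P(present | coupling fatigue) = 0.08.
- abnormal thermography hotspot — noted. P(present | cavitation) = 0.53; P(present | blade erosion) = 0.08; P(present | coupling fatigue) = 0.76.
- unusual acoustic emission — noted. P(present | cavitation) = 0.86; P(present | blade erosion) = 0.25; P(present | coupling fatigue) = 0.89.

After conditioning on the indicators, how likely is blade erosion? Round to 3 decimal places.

By Bayes' rule with conditional independence, the unnormalized weight for each hypothesis is prior × ∏ likelihoods (using 1 − P(present | H) for each absent indicator):
  cavitation: 0.306 × (1 − 0.88) × 0.68 × 0.53 × 0.86 = 0.011381
  blade erosion: 0.180 × (1 − 0.35) × 0.55 × 0.08 × 0.25 = 0.001287
  coupling fatigue: 0.514 × (1 − 0.37) × 0.08 × 0.76 × 0.89 = 0.017523
Marginal likelihood of the evidence = 0.030191.
P(blade erosion | evidence) = 0.001287 / 0.030191 ≈ 0.043.

0.043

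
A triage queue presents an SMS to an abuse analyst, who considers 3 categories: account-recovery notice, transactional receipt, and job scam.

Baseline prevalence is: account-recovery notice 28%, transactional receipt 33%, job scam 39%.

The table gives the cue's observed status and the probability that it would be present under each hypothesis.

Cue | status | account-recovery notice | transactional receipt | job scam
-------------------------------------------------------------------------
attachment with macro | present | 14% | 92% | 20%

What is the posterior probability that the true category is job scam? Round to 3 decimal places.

0.185

For each hypothesis, the unnormalized posterior weight is prior × likelihood:
  account-recovery notice: 0.28 × 0.14 = 0.0392
  transactional receipt: 0.33 × 0.92 = 0.3036
  job scam: 0.39 × 0.20 = 0.078
Normalizing constant Z = 0.0392 + 0.3036 + 0.078 = 0.4208.
P(job scam | evidence) = 0.078 / 0.4208 ≈ 0.185.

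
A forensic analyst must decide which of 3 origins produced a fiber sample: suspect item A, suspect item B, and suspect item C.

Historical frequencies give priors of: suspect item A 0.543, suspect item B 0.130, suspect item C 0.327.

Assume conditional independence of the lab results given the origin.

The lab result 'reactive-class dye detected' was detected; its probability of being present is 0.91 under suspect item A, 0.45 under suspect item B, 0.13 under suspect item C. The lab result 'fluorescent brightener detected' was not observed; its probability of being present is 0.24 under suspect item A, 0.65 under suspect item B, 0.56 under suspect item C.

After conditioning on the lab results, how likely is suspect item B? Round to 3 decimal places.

0.049

By Bayes' rule with conditional independence, the unnormalized weight for each hypothesis is prior × ∏ likelihoods (using 1 − P(present | H) for each absent lab result):
  suspect item A: 0.543 × 0.91 × (1 − 0.24) = 0.37554
  suspect item B: 0.130 × 0.45 × (1 − 0.65) = 0.020475
  suspect item C: 0.327 × 0.13 × (1 − 0.56) = 0.018704
Normalizing constant Z = 0.37554 + 0.020475 + 0.018704 = 0.41472.
P(suspect item B | evidence) = 0.020475 / 0.41472 ≈ 0.049.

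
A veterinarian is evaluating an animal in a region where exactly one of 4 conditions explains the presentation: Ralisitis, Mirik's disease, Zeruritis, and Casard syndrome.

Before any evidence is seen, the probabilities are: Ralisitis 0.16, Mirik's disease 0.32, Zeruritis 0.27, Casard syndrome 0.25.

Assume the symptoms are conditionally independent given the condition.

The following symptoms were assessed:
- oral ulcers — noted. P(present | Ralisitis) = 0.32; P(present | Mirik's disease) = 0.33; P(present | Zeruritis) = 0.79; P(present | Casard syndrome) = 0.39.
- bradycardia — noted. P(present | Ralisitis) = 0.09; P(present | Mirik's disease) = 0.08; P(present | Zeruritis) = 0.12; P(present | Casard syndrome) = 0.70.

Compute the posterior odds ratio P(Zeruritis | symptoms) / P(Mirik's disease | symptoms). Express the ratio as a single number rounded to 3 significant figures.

3.03

Unnormalized posterior weight (prior times the symptom likelihoods) for each of the two hypotheses:
  Zeruritis: 0.27 × 0.79 × 0.12 = 0.025596
  Mirik's disease: 0.32 × 0.33 × 0.08 = 0.008448
Posterior odds = 0.025596 / 0.008448 ≈ 3.03.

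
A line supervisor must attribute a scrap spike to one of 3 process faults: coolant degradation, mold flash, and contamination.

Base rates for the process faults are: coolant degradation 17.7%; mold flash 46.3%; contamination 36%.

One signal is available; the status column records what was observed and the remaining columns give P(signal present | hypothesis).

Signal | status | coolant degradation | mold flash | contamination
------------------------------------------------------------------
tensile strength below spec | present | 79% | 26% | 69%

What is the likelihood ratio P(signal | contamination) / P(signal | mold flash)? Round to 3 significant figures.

Likelihood of this signal under each hypothesis:
  contamination: 0.69
  mold flash: 0.26
Bayes factor = 0.69 / 0.26 ≈ 2.65

2.65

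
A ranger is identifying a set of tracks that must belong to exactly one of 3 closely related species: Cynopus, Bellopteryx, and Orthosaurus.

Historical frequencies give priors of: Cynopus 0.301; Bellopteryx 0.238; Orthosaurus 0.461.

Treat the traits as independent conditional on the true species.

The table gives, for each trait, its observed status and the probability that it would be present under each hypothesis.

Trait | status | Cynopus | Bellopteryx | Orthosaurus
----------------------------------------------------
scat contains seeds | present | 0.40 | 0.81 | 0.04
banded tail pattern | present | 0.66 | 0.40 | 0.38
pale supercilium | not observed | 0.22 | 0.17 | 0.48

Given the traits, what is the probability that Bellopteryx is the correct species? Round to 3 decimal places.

For each hypothesis, the unnormalized posterior weight is prior × product of the trait likelihoods (using 1 − P(present | H) for each absent trait):
  Cynopus: 0.301 × 0.40 × 0.66 × (1 − 0.22) = 0.061982
  Bellopteryx: 0.238 × 0.81 × 0.40 × (1 − 0.17) = 0.064003
  Orthosaurus: 0.461 × 0.04 × 0.38 × (1 − 0.48) = 0.0036437
The unnormalized weights sum to 0.12963.
P(Bellopteryx | evidence) = 0.064003 / 0.12963 ≈ 0.494.

0.494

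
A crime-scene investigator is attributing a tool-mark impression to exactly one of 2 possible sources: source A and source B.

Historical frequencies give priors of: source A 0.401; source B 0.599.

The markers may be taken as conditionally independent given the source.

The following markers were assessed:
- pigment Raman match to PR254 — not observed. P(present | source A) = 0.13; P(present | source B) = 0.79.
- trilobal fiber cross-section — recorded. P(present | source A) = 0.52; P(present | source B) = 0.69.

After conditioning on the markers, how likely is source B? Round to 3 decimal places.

Multiply each prior by the joint likelihood of the marker pattern (using 1 − P(present | H) for each absent marker):
  source A: 0.401 × (1 − 0.13) × 0.52 = 0.18141
  source B: 0.599 × (1 − 0.79) × 0.69 = 0.086795
The unnormalized weights sum to 0.26821.
P(source B | evidence) = 0.086795 / 0.26821 ≈ 0.324.

0.324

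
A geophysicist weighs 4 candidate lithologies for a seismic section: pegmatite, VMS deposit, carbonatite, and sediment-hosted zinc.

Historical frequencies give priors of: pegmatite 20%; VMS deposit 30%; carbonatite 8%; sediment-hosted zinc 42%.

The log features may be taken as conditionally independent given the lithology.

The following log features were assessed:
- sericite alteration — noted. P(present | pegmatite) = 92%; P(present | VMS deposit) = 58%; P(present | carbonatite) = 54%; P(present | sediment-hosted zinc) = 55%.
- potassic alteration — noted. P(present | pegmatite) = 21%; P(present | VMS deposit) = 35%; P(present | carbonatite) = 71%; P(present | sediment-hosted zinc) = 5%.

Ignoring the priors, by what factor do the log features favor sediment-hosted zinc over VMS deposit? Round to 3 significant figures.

0.135

Take the product of per-log feature likelihoods under each hypothesis, then divide.
  sediment-hosted zinc: 0.55 × 0.05 = 0.0275
  VMS deposit: 0.58 × 0.35 = 0.203
Bayes factor = 0.0275 / 0.203 ≈ 0.135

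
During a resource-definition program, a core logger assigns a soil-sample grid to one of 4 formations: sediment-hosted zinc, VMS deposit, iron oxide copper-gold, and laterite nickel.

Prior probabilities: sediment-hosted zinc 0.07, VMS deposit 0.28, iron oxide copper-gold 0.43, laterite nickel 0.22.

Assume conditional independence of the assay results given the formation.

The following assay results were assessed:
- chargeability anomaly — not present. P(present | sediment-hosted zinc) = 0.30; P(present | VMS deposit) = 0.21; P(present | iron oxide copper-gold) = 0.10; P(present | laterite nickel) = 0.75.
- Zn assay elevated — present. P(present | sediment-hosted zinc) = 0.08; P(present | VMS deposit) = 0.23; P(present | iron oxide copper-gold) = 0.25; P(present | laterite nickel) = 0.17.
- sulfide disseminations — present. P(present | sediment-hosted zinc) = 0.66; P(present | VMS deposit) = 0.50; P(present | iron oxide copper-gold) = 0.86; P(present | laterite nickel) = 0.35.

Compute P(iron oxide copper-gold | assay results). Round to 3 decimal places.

Multiply each prior by the joint likelihood of the assay result pattern (using 1 − P(present | H) for each absent assay result):
  sediment-hosted zinc: 0.07 × (1 − 0.30) × 0.08 × 0.66 = 0.0025872
  VMS deposit: 0.28 × (1 − 0.21) × 0.23 × 0.50 = 0.025438
  iron oxide copper-gold: 0.43 × (1 − 0.10) × 0.25 × 0.86 = 0.083205
  laterite nickel: 0.22 × (1 − 0.75) × 0.17 × 0.35 = 0.0032725
Normalizing constant Z = 0.0025872 + 0.025438 + 0.083205 + 0.0032725 = 0.1145.
P(iron oxide copper-gold | evidence) = 0.083205 / 0.1145 ≈ 0.727.

0.727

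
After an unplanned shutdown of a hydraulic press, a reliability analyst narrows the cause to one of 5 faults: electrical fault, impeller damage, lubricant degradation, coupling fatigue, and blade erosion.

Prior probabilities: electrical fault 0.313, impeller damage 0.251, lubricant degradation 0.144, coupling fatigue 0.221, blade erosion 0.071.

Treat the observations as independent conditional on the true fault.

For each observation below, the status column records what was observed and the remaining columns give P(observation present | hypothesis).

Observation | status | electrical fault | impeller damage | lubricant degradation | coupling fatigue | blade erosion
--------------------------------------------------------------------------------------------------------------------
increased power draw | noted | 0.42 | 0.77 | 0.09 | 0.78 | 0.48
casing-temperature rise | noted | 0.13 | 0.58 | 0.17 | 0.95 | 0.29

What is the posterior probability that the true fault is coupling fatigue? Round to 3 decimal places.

Multiply each prior by the joint likelihood of the evidence pattern:
  electrical fault: 0.313 × 0.42 × 0.13 = 0.01709
  impeller damage: 0.251 × 0.77 × 0.58 = 0.1121
  lubricant degradation: 0.144 × 0.09 × 0.17 = 0.0022032
  coupling fatigue: 0.221 × 0.78 × 0.95 = 0.16376
  blade erosion: 0.071 × 0.48 × 0.29 = 0.0098832
Marginal likelihood of the evidence = 0.30503.
P(coupling fatigue | evidence) = 0.16376 / 0.30503 ≈ 0.537.

0.537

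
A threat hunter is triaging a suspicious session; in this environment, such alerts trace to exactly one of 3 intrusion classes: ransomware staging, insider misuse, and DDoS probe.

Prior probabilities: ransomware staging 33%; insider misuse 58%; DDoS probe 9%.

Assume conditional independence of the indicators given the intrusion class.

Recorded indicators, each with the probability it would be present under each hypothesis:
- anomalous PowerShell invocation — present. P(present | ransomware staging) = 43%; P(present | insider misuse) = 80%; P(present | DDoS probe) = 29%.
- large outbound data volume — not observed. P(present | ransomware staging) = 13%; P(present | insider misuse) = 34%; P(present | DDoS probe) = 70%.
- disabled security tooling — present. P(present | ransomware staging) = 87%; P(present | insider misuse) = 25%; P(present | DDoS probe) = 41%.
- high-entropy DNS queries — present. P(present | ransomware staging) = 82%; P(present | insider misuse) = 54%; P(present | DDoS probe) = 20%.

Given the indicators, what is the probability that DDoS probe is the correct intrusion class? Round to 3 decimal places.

For each hypothesis, the unnormalized posterior weight is prior × product of the indicator likelihoods (using 1 − P(present | H) for each absent indicator):
  ransomware staging: 0.33 × 0.43 × (1 − 0.13) × 0.87 × 0.82 = 0.088071
  insider misuse: 0.58 × 0.80 × (1 − 0.34) × 0.25 × 0.54 = 0.041342
  DDoS probe: 0.09 × 0.29 × (1 − 0.70) × 0.41 × 0.20 = 0.00064206
Marginal likelihood of the evidence = 0.13006.
P(DDoS probe | evidence) = 0.00064206 / 0.13006 ≈ 0.005.

0.005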